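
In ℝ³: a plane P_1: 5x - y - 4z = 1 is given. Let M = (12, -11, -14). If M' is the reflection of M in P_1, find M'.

(-18, -5, 10)

λ = (n·M − d)/|n|² = (127 − 1)/42 = 3.
Reflection = M − 2λn = (12, -11, -14) − 6·(5, -1, -4) = (-18, -5, 10).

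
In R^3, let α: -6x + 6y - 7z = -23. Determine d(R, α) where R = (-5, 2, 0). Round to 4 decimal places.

n·R − d = (-6)·(-5) + (6)·(2) + (-7)·(0) − (-23) = 65; |n| = √121.
Distance = |65| / √121 = 65/√121 ≈ 5.9091.

5.9091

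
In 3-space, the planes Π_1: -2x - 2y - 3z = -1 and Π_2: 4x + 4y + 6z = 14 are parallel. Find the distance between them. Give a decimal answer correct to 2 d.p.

Rescale Π_2 by 1/(-2): -2x - 2y - 3z = -7. Then distance = |-1 − (-7)| / √17 ≈ 1.46.

1.46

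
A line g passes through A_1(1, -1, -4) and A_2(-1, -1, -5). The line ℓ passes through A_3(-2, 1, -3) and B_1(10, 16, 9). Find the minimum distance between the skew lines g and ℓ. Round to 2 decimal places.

A direction vector for g is A_2 − A_1 = (-2, 0, -1).
A direction vector for ℓ is B_1 − A_3 = (12, 15, 12).
Common perpendicular direction n = (-2, 0, -1) × (12, 15, 12) = (15, 12, -30).
With w = (-2, 1, -3) − (1, -1, -4) = (-3, 2, 1), w · n = -51.
Distance = |w · n| / |n| = |-51| / √1269 ≈ 1.43.

1.43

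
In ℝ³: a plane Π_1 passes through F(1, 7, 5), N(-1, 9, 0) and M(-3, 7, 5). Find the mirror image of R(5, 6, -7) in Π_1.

(5, 16, -3)

FN = (-2, 2, -5), FM = (-4, 0, 0); a normal to Π_1 is FN × FM = (0, 20, 8).
Using F: Π_1 has equation 20y + 8z = 180.
λ = (n·R − d)/|n|² = (64 − 180)/464 = -1/4.
Reflection = R − 2λn = (5, 6, -7) − (-1/2)·(0, 20, 8) = (5, 16, -3).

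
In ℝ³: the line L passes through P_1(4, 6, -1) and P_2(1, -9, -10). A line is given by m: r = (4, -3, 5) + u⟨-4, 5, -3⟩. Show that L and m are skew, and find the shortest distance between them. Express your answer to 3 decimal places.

A direction vector for L is P_2 − P_1 = (-3, -15, -9).
Common perpendicular direction n = (-3, -15, -9) × (-4, 5, -3) = (90, 27, -75).
With w = (4, -3, 5) − (4, 6, -1) = (0, -9, 6), w · n = -693.
Since n ≠ 0 the lines are not parallel, and w · n = -693 ≠ 0 so they do not intersect; hence they are skew.
Distance = |w · n| / |n| = |-693| / √14454 ≈ 5.764.

5.764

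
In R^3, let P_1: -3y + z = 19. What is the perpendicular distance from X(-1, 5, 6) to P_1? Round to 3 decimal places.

8.854

n·X − d = (0)·(-1) + (-3)·(5) + (1)·(6) − 19 = -28; |n| = √10.
Distance = |-28| / √10 = 28/√10 ≈ 8.854.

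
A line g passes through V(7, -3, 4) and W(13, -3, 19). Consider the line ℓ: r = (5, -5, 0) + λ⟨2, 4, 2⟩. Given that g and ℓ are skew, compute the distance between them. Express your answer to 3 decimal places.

0.179

A direction vector for g is W − V = (6, 0, 15).
Common perpendicular direction n = (6, 0, 15) × (2, 4, 2) = (-60, 18, 24).
With w = (5, -5, 0) − (7, -3, 4) = (-2, -2, -4), w · n = -12.
Distance = |w · n| / |n| = |-12| / √4500 ≈ 0.179.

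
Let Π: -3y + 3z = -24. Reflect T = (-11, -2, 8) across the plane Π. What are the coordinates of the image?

λ = (n·T − d)/|n|² = (30 − (-24))/18 = 3.
Reflection = T − 2λn = (-11, -2, 8) − 6·(0, -3, 3) = (-11, 16, -10).

(-11, 16, -10)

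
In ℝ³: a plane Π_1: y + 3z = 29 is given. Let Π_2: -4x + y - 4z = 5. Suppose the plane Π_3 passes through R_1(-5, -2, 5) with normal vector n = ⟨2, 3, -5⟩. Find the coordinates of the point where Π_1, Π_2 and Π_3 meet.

(-8, 5, 8)

Π_3: n·r = n·R_1 gives 2x + 3y - 5z = -41.
Solving the 3×3 linear system y + 3z = 29, -4x + y - 4z = 5, 2x + 3y - 5z = -41 (e.g. by elimination or Cramer's rule, determinant = -70) gives (-8, 5, 8).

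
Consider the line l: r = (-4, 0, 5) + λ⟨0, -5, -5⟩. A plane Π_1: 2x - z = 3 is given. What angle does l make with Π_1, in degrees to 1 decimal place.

sin θ = |n·v| / (|n||v|) = |5| / (√5 · √50) = 0.31623.
θ ≈ 18.4°.

18.4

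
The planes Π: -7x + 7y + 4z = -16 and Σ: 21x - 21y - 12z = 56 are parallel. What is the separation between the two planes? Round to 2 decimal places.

0.25

Rescale Σ by 1/(-3): -7x + 7y + 4z = -56/3. Then distance = |-16 − (-56/3)| / √114 ≈ 0.25.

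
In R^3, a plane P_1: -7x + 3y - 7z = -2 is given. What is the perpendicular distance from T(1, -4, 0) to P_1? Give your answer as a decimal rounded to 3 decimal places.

1.643

n·T − d = (-7)·(1) + (3)·(-4) + (-7)·(0) − (-2) = -17; |n| = √107.
Distance = |-17| / √107 = 17/√107 ≈ 1.643.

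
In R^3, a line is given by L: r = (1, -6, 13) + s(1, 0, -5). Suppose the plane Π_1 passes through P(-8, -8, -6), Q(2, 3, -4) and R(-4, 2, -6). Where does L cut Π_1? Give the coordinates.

(4, -6, -2)

PQ = (10, 11, 2), PR = (4, 10, 0); a normal to Π_1 is PQ × PR = (-20, 8, 56).
Using P: Π_1 has equation -20x + 8y + 56z = -240.
Substitute r = (1, -6, 13) + t(1, 0, -5) into the plane: 660 + (-300)t = -240, so t = 3.
Intersection: (1, -6, 13) + 3·(1, 0, -5) = (4, -6, -2).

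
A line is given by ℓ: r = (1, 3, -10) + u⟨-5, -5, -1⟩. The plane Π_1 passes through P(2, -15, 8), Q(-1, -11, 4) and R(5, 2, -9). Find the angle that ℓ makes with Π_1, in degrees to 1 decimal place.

PQ = (-3, 4, -4), PR = (3, 17, -17); a normal to Π_1 is PQ × PR = (0, -63, -63).
Using P: Π_1 has equation -63y - 63z = 441.
sin θ = |n·v| / (|n||v|) = |378| / (√7938 · √51) = 0.59409.
θ ≈ 36.4°.

36.4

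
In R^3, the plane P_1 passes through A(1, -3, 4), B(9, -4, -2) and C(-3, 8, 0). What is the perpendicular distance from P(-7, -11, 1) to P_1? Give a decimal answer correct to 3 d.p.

10.256

AB = (8, -1, -6), AC = (-4, 11, -4); a normal to P_1 is AB × AC = (70, 56, 84).
Using A: P_1 has equation 70x + 56y + 84z = 238.
n·P − d = (70)·(-7) + (56)·(-11) + (84)·(1) − 238 = -1260; |n| = √15092.
Distance = |-1260| / √15092 = 1260/√15092 ≈ 10.256.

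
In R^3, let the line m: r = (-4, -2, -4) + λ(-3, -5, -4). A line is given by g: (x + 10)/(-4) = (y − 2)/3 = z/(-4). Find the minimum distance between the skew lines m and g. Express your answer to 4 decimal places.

6.7327

g has direction (-4, 3, -4) through (-10, 2, 0).
Common perpendicular direction n = (-3, -5, -4) × (-4, 3, -4) = (32, 4, -29).
With w = (-10, 2, 0) − (-4, -2, -4) = (-6, 4, 4), w · n = -292.
Distance = |w · n| / |n| = |-292| / √1881 ≈ 6.7327.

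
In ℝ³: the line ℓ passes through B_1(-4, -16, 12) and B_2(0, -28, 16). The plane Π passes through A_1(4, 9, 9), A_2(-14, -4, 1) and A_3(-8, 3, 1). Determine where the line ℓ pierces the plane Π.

(-8, -4, 8)

A direction vector for ℓ is B_2 − B_1 = (4, -12, 4).
A_1A_2 = (-18, -13, -8), A_1A_3 = (-12, -6, -8); a normal to Π is A_1A_2 × A_1A_3 = (56, -48, -48).
Using A_1: Π has equation 56x - 48y - 48z = -640.
Substitute r = (-4, -16, 12) + t(4, -12, 4) into the plane: -32 + 608t = -640, so t = -1.
Intersection: (-4, -16, 12) + (-1)·(4, -12, 4) = (-8, -4, 8).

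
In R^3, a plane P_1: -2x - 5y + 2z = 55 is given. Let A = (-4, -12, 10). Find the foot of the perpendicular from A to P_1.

(-2, -7, 8)

Foot = A − λn with λ = (n·A − d)/|n|² = (88 − 55)/33 = 1.
Foot = (-4, -12, 10) − 1·(-2, -5, 2) = (-2, -7, 8).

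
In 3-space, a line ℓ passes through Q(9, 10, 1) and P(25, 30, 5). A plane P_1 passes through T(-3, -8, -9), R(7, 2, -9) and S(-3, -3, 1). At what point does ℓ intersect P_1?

(1, 0, -1)

A direction vector for ℓ is P − Q = (16, 20, 4).
TR = (10, 10, 0), TS = (0, 5, 10); a normal to P_1 is TR × TS = (100, -100, 50).
Using T: P_1 has equation 100x - 100y + 50z = 50.
Substitute r = (9, 10, 1) + t(16, 20, 4) into the plane: -50 + (-200)t = 50, so t = -1/2.
Intersection: (9, 10, 1) + (-1/2)·(16, 20, 4) = (1, 0, -1).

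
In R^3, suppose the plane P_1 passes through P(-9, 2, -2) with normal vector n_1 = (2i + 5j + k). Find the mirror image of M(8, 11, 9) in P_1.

P_1: n_1·r = n_1·P gives 2x + 5y + z = -10.
λ = (n·M − d)/|n|² = (80 − (-10))/30 = 3.
Reflection = M − 2λn = (8, 11, 9) − 6·(2, 5, 1) = (-4, -19, 3).

(-4, -19, 3)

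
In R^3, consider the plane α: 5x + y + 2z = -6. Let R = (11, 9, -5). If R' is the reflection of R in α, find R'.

(-9, 5, -13)

λ = (n·R − d)/|n|² = (54 − (-6))/30 = 2.
Reflection = R − 2λn = (11, 9, -5) − 4·(5, 1, 2) = (-9, 5, -13).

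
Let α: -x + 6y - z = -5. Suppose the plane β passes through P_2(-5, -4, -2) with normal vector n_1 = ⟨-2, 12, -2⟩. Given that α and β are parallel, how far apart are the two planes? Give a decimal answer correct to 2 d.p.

1.95

β: n_1·r = n_1·P_2 gives -2x + 12y - 2z = -34.
Rescale β by 1/2: -x + 6y - z = -17. Then distance = |-5 − (-17)| / √38 ≈ 1.95.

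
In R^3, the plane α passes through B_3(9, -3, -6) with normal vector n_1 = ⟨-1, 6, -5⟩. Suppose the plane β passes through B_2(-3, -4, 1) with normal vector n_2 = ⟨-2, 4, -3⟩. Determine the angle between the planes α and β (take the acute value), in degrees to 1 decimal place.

14.8

α: n_1·r = n_1·B_3 gives -x + 6y - 5z = 3.
β: n_2·r = n_2·B_2 gives -2x + 4y - 3z = -13.
cos θ = |n₁·n₂| / (|n₁||n₂|) = |41| / (√62 · √29).
θ = arccos(0.96692) ≈ 14.8°.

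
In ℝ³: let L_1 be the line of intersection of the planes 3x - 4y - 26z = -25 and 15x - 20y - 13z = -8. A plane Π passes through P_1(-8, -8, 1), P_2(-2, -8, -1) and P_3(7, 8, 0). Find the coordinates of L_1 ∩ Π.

(-5, -4, 1)

Direction of L_1: (3, -4, -26) × (15, -20, -13) = (-468, -351, 0).
A point on L_1: solving the two plane equations with x = 3 gives (3, 2, 1).
P_1P_2 = (6, 0, -2), P_1P_3 = (15, 16, -1); a normal to Π is P_1P_2 × P_1P_3 = (32, -24, 96).
Using P_1: Π has equation 32x - 24y + 96z = 32.
Substitute r = (3, 2, 1) + t(-468, -351, 0) into the plane: 144 + (-6552)t = 32, so t = 2/117.
Intersection: (3, 2, 1) + (2/117)·(-468, -351, 0) = (-5, -4, 1).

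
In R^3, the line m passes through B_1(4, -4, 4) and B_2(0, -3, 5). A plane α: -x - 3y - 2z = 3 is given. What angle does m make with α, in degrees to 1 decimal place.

3.6

A direction vector for m is B_2 − B_1 = (-4, 1, 1).
sin θ = |n·v| / (|n||v|) = |-1| / (√14 · √18) = 0.06299.
θ ≈ 3.6°.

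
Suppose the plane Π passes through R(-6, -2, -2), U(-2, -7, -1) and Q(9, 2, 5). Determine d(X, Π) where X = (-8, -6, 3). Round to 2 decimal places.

5.86

RU = (4, -5, 1), RQ = (15, 4, 7); a normal to Π is RU × RQ = (-39, -13, 91).
Using R: Π has equation -39x - 13y + 91z = 78.
n·X − d = (-39)·(-8) + (-13)·(-6) + (91)·(3) − 78 = 585; |n| = √9971.
Distance = |585| / √9971 = 585/√9971 ≈ 5.86.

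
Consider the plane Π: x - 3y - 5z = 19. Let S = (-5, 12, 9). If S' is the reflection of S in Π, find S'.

λ = (n·S − d)/|n|² = (-86 − 19)/35 = -3.
Reflection = S − 2λn = (-5, 12, 9) − (-6)·(1, -3, -5) = (1, -6, -21).

(1, -6, -21)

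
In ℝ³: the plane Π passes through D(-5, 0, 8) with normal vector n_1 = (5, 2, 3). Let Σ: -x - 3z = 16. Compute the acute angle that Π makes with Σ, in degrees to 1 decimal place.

44.1

Π: n_1·r = n_1·D gives 5x + 2y + 3z = -1.
cos θ = |n₁·n₂| / (|n₁||n₂|) = |-14| / (√38 · √10).
θ = arccos(0.71818) ≈ 44.1°.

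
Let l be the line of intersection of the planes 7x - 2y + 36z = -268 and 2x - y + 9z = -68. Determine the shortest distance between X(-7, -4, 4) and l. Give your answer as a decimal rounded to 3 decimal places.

Direction of l: (7, -2, 36) × (2, -1, 9) = (18, 9, -3).
A point on l: solving the two plane equations with x = 4 gives (4, 4, -8).
Taking (4, 4, -8) on l with direction v = (18, 9, -3): w = X − (4, 4, -8) = (-11, -8, 12), and w × v = (-84, 183, 45).
Distance = |w × v| / |v| = √42570 / √414 ≈ 10.140.

10.140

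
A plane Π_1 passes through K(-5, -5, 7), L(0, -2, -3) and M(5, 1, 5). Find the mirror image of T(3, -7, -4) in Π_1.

KL = (5, 3, -10), KM = (10, 6, -2); a normal to Π_1 is KL × KM = (54, -90, 0).
Using K: Π_1 has equation 54x - 90y = 180.
λ = (n·T − d)/|n|² = (792 − 180)/11016 = 1/18.
Reflection = T − 2λn = (3, -7, -4) − (1/9)·(54, -90, 0) = (-3, 3, -4).

(-3, 3, -4)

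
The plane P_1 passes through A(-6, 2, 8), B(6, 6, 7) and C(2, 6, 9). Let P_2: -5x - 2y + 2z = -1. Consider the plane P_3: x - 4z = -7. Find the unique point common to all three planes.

AB = (12, 4, -1), AC = (8, 4, 1); a normal to P_1 is AB × AC = (8, -20, 16).
Using A: P_1 has equation 8x - 20y + 16z = 40.
Solving the 3×3 linear system 8x - 20y + 16z = 40, -5x - 2y + 2z = -1, x - 4z = -7 (e.g. by elimination or Cramer's rule, determinant = 456) gives (1, 0, 2).

(1, 0, 2)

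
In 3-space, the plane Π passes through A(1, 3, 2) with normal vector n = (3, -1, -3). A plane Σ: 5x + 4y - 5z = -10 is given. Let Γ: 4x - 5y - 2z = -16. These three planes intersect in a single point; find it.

(-6, 0, -4)

Π: n·r = n·A gives 3x - y - 3z = -6.
Solving the 3×3 linear system 3x - y - 3z = -6, 5x + 4y - 5z = -10, 4x - 5y - 2z = -16 (e.g. by elimination or Cramer's rule, determinant = 34) gives (-6, 0, -4).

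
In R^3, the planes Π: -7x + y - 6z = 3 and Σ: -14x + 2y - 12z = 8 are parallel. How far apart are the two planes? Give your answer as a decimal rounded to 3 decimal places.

Rescale Σ by 1/2: -7x + y - 6z = 4. Then distance = |3 − 4| / √86 ≈ 0.108.

0.108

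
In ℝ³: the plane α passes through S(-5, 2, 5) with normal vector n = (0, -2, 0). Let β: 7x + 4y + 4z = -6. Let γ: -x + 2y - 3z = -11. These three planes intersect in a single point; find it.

(-6, 2, 7)

α: n·r = n·S gives -2y = -4.
Solving the 3×3 linear system -2y = -4, 7x + 4y + 4z = -6, -x + 2y - 3z = -11 (e.g. by elimination or Cramer's rule, determinant = -34) gives (-6, 2, 7).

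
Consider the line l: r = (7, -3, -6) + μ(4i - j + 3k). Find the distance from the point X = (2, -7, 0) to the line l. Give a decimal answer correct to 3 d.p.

Taking (7, -3, -6) on l with direction v = (4, -1, 3): w = X − (7, -3, -6) = (-5, -4, 6), and w × v = (-6, 39, 21).
Distance = |w × v| / |v| = √1998 / √26 ≈ 8.766.

8.766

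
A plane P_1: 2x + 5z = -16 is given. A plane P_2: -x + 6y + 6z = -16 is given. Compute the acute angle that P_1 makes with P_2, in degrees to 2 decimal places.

cos θ = |n₁·n₂| / (|n₁||n₂|) = |28| / (√29 · √73).
θ = arccos(0.60855) ≈ 52.52°.

52.52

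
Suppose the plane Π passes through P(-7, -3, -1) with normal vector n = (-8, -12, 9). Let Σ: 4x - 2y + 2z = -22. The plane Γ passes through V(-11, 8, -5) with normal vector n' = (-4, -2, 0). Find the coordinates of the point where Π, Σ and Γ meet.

(-7, 0, 3)

Π: n·r = n·P gives -8x - 12y + 9z = 83.
Γ: n'·r = n'·V gives -4x - 2y = 28.
Solving the 3×3 linear system -8x - 12y + 9z = 83, 4x - 2y + 2z = -22, -4x - 2y = 28 (e.g. by elimination or Cramer's rule, determinant = -80) gives (-7, 0, 3).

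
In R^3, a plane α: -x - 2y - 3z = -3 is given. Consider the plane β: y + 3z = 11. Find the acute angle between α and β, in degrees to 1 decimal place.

21.6

cos θ = |n₁·n₂| / (|n₁||n₂|) = |-11| / (√14 · √10).
θ = arccos(0.92967) ≈ 21.6°.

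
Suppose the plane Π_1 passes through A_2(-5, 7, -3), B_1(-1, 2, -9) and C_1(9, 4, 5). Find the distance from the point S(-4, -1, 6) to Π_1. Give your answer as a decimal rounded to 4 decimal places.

A_2B_1 = (4, -5, -6), A_2C_1 = (14, -3, 8); a normal to Π_1 is A_2B_1 × A_2C_1 = (-58, -116, 58).
Using A_2: Π_1 has equation -58x - 116y + 58z = -696.
n·S − d = (-58)·(-4) + (-116)·(-1) + (58)·(6) − (-696) = 1392; |n| = √20184.
Distance = |1392| / √20184 = 1392/√20184 ≈ 9.7980.

9.7980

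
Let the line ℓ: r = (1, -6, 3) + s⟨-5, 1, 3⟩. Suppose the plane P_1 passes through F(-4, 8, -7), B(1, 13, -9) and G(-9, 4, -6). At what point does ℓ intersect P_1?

FB = (5, 5, -2), FG = (-5, -4, 1); a normal to P_1 is FB × FG = (-3, 5, 5).
Using F: P_1 has equation -3x + 5y + 5z = 17.
Substitute r = (1, -6, 3) + t(-5, 1, 3) into the plane: -18 + 35t = 17, so t = 1.
Intersection: (1, -6, 3) + 1·(-5, 1, 3) = (-4, -5, 6).

(-4, -5, 6)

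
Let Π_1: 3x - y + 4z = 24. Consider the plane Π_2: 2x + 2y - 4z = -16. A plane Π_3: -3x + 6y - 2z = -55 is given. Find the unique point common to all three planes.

(3, -7, 2)

Solving the 3×3 linear system 3x - y + 4z = 24, 2x + 2y - 4z = -16, -3x + 6y - 2z = -55 (e.g. by elimination or Cramer's rule, determinant = 116) gives (3, -7, 2).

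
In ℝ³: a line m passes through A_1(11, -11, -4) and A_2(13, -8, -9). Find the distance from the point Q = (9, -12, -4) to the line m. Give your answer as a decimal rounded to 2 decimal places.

1.93

A direction vector for m is A_2 − A_1 = (2, 3, -5).
Taking (11, -11, -4) on m with direction v = (2, 3, -5): w = Q − (11, -11, -4) = (-2, -1, 0), and w × v = (5, -10, -4).
Distance = |w × v| / |v| = √141 / √38 ≈ 1.93.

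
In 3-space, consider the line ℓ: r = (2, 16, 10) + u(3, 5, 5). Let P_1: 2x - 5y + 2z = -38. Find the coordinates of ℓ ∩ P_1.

(-4, 6, 0)

Substitute r = (2, 16, 10) + t(3, 5, 5) into the plane: -56 + (-9)t = -38, so t = -2.
Intersection: (2, 16, 10) + (-2)·(3, 5, 5) = (-4, 6, 0).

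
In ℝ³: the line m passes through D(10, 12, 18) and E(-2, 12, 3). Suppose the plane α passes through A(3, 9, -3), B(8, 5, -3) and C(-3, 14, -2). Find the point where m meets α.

(2, 12, 8)

A direction vector for m is E − D = (-12, 0, -15).
AB = (5, -4, 0), AC = (-6, 5, 1); a normal to α is AB × AC = (-4, -5, 1).
Using A: α has equation -4x - 5y + z = -60.
Substitute r = (10, 12, 18) + t(-12, 0, -15) into the plane: -82 + 33t = -60, so t = 2/3.
Intersection: (10, 12, 18) + (2/3)·(-12, 0, -15) = (2, 12, 8).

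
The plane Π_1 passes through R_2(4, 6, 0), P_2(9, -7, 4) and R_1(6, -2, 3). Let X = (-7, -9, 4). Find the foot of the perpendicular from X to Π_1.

(-4, -6, 10)

R_2P_2 = (5, -13, 4), R_2R_1 = (2, -8, 3); a normal to Π_1 is R_2P_2 × R_2R_1 = (-7, -7, -14).
Using R_2: Π_1 has equation -7x - 7y - 14z = -70.
Foot = X − λn with λ = (n·X − d)/|n|² = (56 − (-70))/294 = 3/7.
Foot = (-7, -9, 4) − (3/7)·(-7, -7, -14) = (-4, -6, 10).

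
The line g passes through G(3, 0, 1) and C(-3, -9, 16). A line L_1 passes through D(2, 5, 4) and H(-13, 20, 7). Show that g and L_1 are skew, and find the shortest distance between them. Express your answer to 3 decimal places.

3.680

A direction vector for g is C − G = (-6, -9, 15).
A direction vector for L_1 is H − D = (-15, 15, 3).
Common perpendicular direction n = (-6, -9, 15) × (-15, 15, 3) = (-252, -207, -225).
With w = (2, 5, 4) − (3, 0, 1) = (-1, 5, 3), w · n = -1458.
Since n ≠ 0 the lines are not parallel, and w · n = -1458 ≠ 0 so they do not intersect; hence they are skew.
Distance = |w · n| / |n| = |-1458| / √156978 ≈ 3.680.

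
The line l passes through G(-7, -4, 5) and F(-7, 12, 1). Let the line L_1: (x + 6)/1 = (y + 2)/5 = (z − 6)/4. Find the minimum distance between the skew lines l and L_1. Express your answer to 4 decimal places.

A direction vector for l is F − G = (0, 16, -4).
L_1 has direction (1, 5, 4) through (-6, -2, 6).
Common perpendicular direction n = (0, 16, -4) × (1, 5, 4) = (84, -4, -16).
With w = (-6, -2, 6) − (-7, -4, 5) = (1, 2, 1), w · n = 60.
Distance = |w · n| / |n| = |60| / √7328 ≈ 0.7009.

0.7009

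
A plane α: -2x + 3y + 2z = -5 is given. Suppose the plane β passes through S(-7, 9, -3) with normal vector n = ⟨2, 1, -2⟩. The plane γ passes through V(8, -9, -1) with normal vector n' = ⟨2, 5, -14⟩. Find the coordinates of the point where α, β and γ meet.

(2, -1, 1)

β: n·r = n·S gives 2x + y - 2z = 1.
γ: n'·r = n'·V gives 2x + 5y - 14z = -15.
Solving the 3×3 linear system -2x + 3y + 2z = -5, 2x + y - 2z = 1, 2x + 5y - 14z = -15 (e.g. by elimination or Cramer's rule, determinant = 96) gives (2, -1, 1).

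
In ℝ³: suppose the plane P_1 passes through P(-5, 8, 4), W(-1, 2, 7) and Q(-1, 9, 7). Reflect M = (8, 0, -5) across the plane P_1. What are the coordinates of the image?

PW = (4, -6, 3), PQ = (4, 1, 3); a normal to P_1 is PW × PQ = (-21, 0, 28).
Using P: P_1 has equation -21x + 28z = 217.
λ = (n·M − d)/|n|² = (-308 − 217)/1225 = -3/7.
Reflection = M − 2λn = (8, 0, -5) − (-6/7)·(-21, 0, 28) = (-10, 0, 19).

(-10, 0, 19)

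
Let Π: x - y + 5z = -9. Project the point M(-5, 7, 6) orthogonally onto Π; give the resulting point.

(-6, 8, 1)

Foot = M − λn with λ = (n·M − d)/|n|² = (18 − (-9))/27 = 1.
Foot = (-5, 7, 6) − 1·(1, -1, 5) = (-6, 8, 1).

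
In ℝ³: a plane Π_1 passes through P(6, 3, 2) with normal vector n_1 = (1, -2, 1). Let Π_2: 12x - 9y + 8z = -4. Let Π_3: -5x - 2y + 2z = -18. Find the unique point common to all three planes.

(2, -4, -8)

Π_1: n_1·r = n_1·P gives x - 2y + z = 2.
Solving the 3×3 linear system x - 2y + z = 2, 12x - 9y + 8z = -4, -5x - 2y + 2z = -18 (e.g. by elimination or Cramer's rule, determinant = 57) gives (2, -4, -8).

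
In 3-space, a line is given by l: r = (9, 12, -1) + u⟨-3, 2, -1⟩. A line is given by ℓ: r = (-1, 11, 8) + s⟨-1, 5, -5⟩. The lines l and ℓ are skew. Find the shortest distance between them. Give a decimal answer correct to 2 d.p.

2.68

Common perpendicular direction n = (-3, 2, -1) × (-1, 5, -5) = (-5, -14, -13).
With w = (-1, 11, 8) − (9, 12, -1) = (-10, -1, 9), w · n = -53.
Distance = |w · n| / |n| = |-53| / √390 ≈ 2.68.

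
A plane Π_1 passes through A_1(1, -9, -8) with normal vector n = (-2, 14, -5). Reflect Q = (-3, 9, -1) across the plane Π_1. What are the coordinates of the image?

(1, -19, 9)

Π_1: n·r = n·A_1 gives -2x + 14y - 5z = -88.
λ = (n·Q − d)/|n|² = (137 − (-88))/225 = 1.
Reflection = Q − 2λn = (-3, 9, -1) − 2·(-2, 14, -5) = (1, -19, 9).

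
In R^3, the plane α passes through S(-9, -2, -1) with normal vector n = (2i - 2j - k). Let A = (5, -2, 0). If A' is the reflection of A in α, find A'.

α: n·r = n·S gives 2x - 2y - z = -13.
λ = (n·A − d)/|n|² = (14 − (-13))/9 = 3.
Reflection = A − 2λn = (5, -2, 0) − 6·(2, -2, -1) = (-7, 10, 6).

(-7, 10, 6)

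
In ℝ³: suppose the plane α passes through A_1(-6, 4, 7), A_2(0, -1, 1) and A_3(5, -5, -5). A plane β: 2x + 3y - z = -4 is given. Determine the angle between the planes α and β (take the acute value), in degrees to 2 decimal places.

24.89

A_1A_2 = (6, -5, -6), A_1A_3 = (11, -9, -12); a normal to α is A_1A_2 × A_1A_3 = (6, 6, 1).
Using A_1: α has equation 6x + 6y + z = -5.
cos θ = |n₁·n₂| / (|n₁||n₂|) = |29| / (√73 · √14).
θ = arccos(0.90714) ≈ 24.89°.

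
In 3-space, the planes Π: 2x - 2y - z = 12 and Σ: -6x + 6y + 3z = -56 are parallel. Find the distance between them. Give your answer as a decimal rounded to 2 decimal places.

2.22

Rescale Σ by 1/(-3): 2x - 2y - z = 56/3. Then distance = |12 − (56/3)| / √9 ≈ 2.22.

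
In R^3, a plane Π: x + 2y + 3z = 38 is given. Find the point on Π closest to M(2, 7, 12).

(1, 5, 9)

Foot = M − λn with λ = (n·M − d)/|n|² = (52 − 38)/14 = 1.
Foot = (2, 7, 12) − 1·(1, 2, 3) = (1, 5, 9).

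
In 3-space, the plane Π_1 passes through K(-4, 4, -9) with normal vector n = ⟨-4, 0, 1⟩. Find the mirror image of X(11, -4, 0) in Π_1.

(-13, -4, 6)

Π_1: n·r = n·K gives -4x + z = 7.
λ = (n·X − d)/|n|² = (-44 − 7)/17 = -3.
Reflection = X − 2λn = (11, -4, 0) − (-6)·(-4, 0, 1) = (-13, -4, 6).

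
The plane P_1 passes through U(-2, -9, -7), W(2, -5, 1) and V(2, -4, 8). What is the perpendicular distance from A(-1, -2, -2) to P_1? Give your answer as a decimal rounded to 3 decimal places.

UW = (4, 4, 8), UV = (4, 5, 15); a normal to P_1 is UW × UV = (20, -28, 4).
Using U: P_1 has equation 20x - 28y + 4z = 184.
n·A − d = (20)·(-1) + (-28)·(-2) + (4)·(-2) − 184 = -156; |n| = √1200.
Distance = |-156| / √1200 = 156/√1200 ≈ 4.503.

4.503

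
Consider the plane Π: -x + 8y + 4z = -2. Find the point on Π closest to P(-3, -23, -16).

Foot = P − λn with λ = (n·P − d)/|n|² = (-245 − (-2))/81 = -3.
Foot = (-3, -23, -16) − (-3)·(-1, 8, 4) = (-6, 1, -4).

(-6, 1, -4)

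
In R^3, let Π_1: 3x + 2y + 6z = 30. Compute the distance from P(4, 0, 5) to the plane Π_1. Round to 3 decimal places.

n·P − d = (3)·(4) + (2)·(0) + (6)·(5) − 30 = 12; |n| = √49.
Distance = |12| / √49 = 12/√49 ≈ 1.714.

1.714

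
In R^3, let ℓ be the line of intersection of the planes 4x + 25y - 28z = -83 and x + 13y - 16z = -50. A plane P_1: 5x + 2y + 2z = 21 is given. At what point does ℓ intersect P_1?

(5, -3, 1)

Direction of ℓ: (4, 25, -28) × (1, 13, -16) = (-36, 36, 27).
A point on ℓ: solving the two plane equations with x = -11 gives (-11, 13, 13).
Substitute r = (-11, 13, 13) + t(-36, 36, 27) into the plane: -3 + (-54)t = 21, so t = -4/9.
Intersection: (-11, 13, 13) + (-4/9)·(-36, 36, 27) = (5, -3, 1).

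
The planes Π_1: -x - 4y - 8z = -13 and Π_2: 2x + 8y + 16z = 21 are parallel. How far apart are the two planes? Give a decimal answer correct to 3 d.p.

Rescale Π_2 by 1/(-2): -x - 4y - 8z = -21/2. Then distance = |-13 − (-21/2)| / √81 ≈ 0.278.

0.278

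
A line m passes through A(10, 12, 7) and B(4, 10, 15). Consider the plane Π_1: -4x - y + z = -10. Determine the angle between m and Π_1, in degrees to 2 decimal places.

A direction vector for m is B − A = (-6, -2, 8).
sin θ = |n·v| / (|n||v|) = |34| / (√18 · √104) = 0.78583.
θ ≈ 51.80°.

51.80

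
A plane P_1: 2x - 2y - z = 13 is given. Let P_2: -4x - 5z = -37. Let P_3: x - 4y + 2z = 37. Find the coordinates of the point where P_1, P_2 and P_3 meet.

(3, -6, 5)

Solving the 3×3 linear system 2x - 2y - z = 13, -4x - 5z = -37, x - 4y + 2z = 37 (e.g. by elimination or Cramer's rule, determinant = -62) gives (3, -6, 5).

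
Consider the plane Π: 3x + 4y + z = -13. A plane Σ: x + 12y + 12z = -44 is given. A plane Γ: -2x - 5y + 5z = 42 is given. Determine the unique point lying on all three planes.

(4, -7, 3)

Solving the 3×3 linear system 3x + 4y + z = -13, x + 12y + 12z = -44, -2x - 5y + 5z = 42 (e.g. by elimination or Cramer's rule, determinant = 263) gives (4, -7, 3).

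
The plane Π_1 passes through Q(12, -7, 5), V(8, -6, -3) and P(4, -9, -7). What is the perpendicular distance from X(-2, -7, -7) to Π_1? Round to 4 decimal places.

5.5556

QV = (-4, 1, -8), QP = (-8, -2, -12); a normal to Π_1 is QV × QP = (-28, 16, 16).
Using Q: Π_1 has equation -28x + 16y + 16z = -368.
n·X − d = (-28)·(-2) + (16)·(-7) + (16)·(-7) − (-368) = 200; |n| = √1296.
Distance = |200| / √1296 = 200/√1296 ≈ 5.5556.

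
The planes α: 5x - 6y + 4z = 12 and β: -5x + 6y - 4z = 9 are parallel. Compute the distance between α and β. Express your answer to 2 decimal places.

Rescale β by 1/(-1): 5x - 6y + 4z = -9. Then distance = |12 − (-9)| / √77 ≈ 2.39.

2.39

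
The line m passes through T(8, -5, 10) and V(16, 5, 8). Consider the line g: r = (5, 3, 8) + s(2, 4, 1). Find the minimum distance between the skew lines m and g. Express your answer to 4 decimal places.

A direction vector for m is V − T = (8, 10, -2).
Common perpendicular direction n = (8, 10, -2) × (2, 4, 1) = (18, -12, 12).
With w = (5, 3, 8) − (8, -5, 10) = (-3, 8, -2), w · n = -174.
Distance = |w · n| / |n| = |-174| / √612 ≈ 7.0335.

7.0335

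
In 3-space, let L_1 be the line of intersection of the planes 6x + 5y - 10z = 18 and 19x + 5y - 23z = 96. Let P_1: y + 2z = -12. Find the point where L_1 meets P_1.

Direction of L_1: (6, 5, -10) × (19, 5, -23) = (-65, -52, -65).
A point on L_1: solving the two plane equations with x = -17 gives (-17, -22, -23).
Substitute r = (-17, -22, -23) + t(-65, -52, -65) into the plane: -68 + (-182)t = -12, so t = -4/13.
Intersection: (-17, -22, -23) + (-4/13)·(-65, -52, -65) = (3, -6, -3).

(3, -6, -3)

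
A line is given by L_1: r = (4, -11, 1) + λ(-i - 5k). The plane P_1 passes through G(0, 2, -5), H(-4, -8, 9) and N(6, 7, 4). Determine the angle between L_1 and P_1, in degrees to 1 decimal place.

2.2

GH = (-4, -10, 14), GN = (6, 5, 9); a normal to P_1 is GH × GN = (-160, 120, 40).
Using G: P_1 has equation -160x + 120y + 40z = 40.
sin θ = |n·v| / (|n||v|) = |-40| / (√41600 · √26) = 0.03846.
θ ≈ 2.2°.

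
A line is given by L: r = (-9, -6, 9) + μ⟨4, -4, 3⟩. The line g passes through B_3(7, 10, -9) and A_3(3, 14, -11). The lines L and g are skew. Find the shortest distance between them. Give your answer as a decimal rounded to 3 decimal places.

A direction vector for g is A_3 − B_3 = (-4, 4, -2).
Common perpendicular direction n = (4, -4, 3) × (-4, 4, -2) = (-4, -4, 0).
With w = (7, 10, -9) − (-9, -6, 9) = (16, 16, -18), w · n = -128.
Distance = |w · n| / |n| = |-128| / √32 ≈ 22.627.

22.627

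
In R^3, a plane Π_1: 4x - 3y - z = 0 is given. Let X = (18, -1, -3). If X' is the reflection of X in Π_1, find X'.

(-6, 17, 3)

λ = (n·X − d)/|n|² = (78 − 0)/26 = 3.
Reflection = X − 2λn = (18, -1, -3) − 6·(4, -3, -1) = (-6, 17, 3).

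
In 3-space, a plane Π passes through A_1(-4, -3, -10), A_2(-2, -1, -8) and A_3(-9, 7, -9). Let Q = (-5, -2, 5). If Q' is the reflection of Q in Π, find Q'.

(7, 6, -15)

A_1A_2 = (2, 2, 2), A_1A_3 = (-5, 10, 1); a normal to Π is A_1A_2 × A_1A_3 = (-18, -12, 30).
Using A_1: Π has equation -18x - 12y + 30z = -192.
λ = (n·Q − d)/|n|² = (264 − (-192))/1368 = 1/3.
Reflection = Q − 2λn = (-5, -2, 5) − (2/3)·(-18, -12, 30) = (7, 6, -15).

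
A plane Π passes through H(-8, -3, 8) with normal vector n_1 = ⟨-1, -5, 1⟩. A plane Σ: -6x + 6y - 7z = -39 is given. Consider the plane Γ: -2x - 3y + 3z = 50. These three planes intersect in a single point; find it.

Π: n_1·r = n_1·H gives -x - 5y + z = 31.
Solving the 3×3 linear system -x - 5y + z = 31, -6x + 6y - 7z = -39, -2x - 3y + 3z = 50 (e.g. by elimination or Cramer's rule, determinant = -127) gives (-7, -3, 9).

(-7, -3, 9)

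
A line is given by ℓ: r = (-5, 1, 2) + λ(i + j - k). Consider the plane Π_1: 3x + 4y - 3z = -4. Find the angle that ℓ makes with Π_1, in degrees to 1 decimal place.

82.0

sin θ = |n·v| / (|n||v|) = |10| / (√34 · √3) = 0.99015.
θ ≈ 82.0°.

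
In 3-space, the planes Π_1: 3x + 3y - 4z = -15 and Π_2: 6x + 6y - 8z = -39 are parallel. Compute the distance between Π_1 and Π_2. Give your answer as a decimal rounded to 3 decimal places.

0.772

Rescale Π_2 by 1/2: 3x + 3y - 4z = -39/2. Then distance = |-15 − (-39/2)| / √34 ≈ 0.772.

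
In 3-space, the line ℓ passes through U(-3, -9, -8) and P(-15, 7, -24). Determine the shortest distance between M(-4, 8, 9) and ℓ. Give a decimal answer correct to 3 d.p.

A direction vector for ℓ is P − U = (-12, 16, -16).
Taking (-3, -9, -8) on ℓ with direction v = (-12, 16, -16): w = M − (-3, -9, -8) = (-1, 17, 17), and w × v = (-544, -220, 188).
Distance = |w × v| / |v| = √379680 / √656 ≈ 24.058.

24.058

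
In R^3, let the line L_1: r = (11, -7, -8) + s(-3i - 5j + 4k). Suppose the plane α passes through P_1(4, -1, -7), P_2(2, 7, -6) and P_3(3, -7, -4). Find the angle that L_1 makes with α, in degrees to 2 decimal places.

7.82

P_1P_2 = (-2, 8, 1), P_1P_3 = (-1, -6, 3); a normal to α is P_1P_2 × P_1P_3 = (30, 5, 20).
Using P_1: α has equation 30x + 5y + 20z = -25.
sin θ = |n·v| / (|n||v|) = |-35| / (√1325 · √50) = 0.13598.
θ ≈ 7.82°.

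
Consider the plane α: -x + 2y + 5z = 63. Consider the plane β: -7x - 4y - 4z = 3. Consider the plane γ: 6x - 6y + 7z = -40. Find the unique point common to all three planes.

(-9, 7, 8)

Solving the 3×3 linear system -x + 2y + 5z = 63, -7x - 4y - 4z = 3, 6x - 6y + 7z = -40 (e.g. by elimination or Cramer's rule, determinant = 432) gives (-9, 7, 8).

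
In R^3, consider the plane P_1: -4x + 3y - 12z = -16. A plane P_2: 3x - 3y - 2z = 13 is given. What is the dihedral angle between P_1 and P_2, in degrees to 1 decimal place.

cos θ = |n₁·n₂| / (|n₁||n₂|) = |3| / (√169 · √22).
θ = arccos(0.04920) ≈ 87.2°.

87.2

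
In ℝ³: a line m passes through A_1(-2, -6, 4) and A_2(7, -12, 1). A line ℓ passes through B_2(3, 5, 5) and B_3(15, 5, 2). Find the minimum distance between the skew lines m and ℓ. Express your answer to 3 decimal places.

A direction vector for m is A_2 − A_1 = (9, -6, -3).
A direction vector for ℓ is B_3 − B_2 = (12, 0, -3).
Common perpendicular direction n = (9, -6, -3) × (12, 0, -3) = (18, -9, 72).
With w = (3, 5, 5) − (-2, -6, 4) = (5, 11, 1), w · n = 63.
Distance = |w · n| / |n| = |63| / √5589 ≈ 0.843.

0.843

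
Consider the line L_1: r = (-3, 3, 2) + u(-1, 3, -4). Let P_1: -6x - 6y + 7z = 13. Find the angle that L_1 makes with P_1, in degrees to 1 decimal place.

45.5

sin θ = |n·v| / (|n||v|) = |-40| / (√121 · √26) = 0.71315.
θ ≈ 45.5°.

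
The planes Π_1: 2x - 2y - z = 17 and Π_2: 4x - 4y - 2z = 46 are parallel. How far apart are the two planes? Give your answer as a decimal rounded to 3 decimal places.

2.000

Rescale Π_2 by 1/2: 2x - 2y - z = 23. Then distance = |17 − 23| / √9 ≈ 2.000.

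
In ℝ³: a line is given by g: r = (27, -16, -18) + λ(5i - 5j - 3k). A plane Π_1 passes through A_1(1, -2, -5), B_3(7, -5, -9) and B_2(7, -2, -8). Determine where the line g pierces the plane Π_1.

A_1B_3 = (6, -3, -4), A_1B_2 = (6, 0, -3); a normal to Π_1 is A_1B_3 × A_1B_2 = (9, -6, 18).
Using A_1: Π_1 has equation 9x - 6y + 18z = -69.
Substitute r = (27, -16, -18) + t(5, -5, -3) into the plane: 15 + 21t = -69, so t = -4.
Intersection: (27, -16, -18) + (-4)·(5, -5, -3) = (7, 4, -6).

(7, 4, -6)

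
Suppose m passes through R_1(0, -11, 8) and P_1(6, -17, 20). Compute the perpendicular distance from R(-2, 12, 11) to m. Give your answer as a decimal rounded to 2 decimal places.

A direction vector for m is P_1 − R_1 = (6, -6, 12).
Taking (0, -11, 8) on m with direction v = (6, -6, 12): w = R − (0, -11, 8) = (-2, 23, 3), and w × v = (294, 42, -126).
Distance = |w × v| / |v| = √104076 / √216 ≈ 21.95.

21.95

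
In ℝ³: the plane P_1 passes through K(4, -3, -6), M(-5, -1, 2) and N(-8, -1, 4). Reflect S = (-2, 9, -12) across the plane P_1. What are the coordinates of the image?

(10, -9, 6)

KM = (-9, 2, 8), KN = (-12, 2, 10); a normal to P_1 is KM × KN = (4, -6, 6).
Using K: P_1 has equation 4x - 6y + 6z = -2.
λ = (n·S − d)/|n|² = (-134 − (-2))/88 = -3/2.
Reflection = S − 2λn = (-2, 9, -12) − (-3)·(4, -6, 6) = (10, -9, 6).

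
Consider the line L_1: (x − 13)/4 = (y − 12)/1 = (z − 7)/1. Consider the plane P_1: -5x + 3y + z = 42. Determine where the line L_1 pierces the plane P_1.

L_1 has direction (4, 1, 1) through (13, 12, 7).
Substitute r = (13, 12, 7) + t(4, 1, 1) into the plane: -22 + (-16)t = 42, so t = -4.
Intersection: (13, 12, 7) + (-4)·(4, 1, 1) = (-3, 8, 3).

(-3, 8, 3)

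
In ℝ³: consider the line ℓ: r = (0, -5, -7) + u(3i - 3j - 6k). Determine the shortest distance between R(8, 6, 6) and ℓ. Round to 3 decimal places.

Taking (0, -5, -7) on ℓ with direction v = (3, -3, -6): w = R − (0, -5, -7) = (8, 11, 13), and w × v = (-27, 87, -57).
Distance = |w × v| / |v| = √11547 / √54 ≈ 14.623.

14.623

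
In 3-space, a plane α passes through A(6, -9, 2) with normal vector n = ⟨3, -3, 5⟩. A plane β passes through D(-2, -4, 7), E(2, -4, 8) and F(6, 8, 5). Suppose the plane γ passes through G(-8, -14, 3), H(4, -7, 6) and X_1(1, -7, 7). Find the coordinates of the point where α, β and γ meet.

(-2, -7, 8)

α: n·r = n·A gives 3x - 3y + 5z = 55.
DE = (4, 0, 1), DF = (8, 12, -2); a normal to β is DE × DF = (-12, 16, 48).
Using D: β has equation -12x + 16y + 48z = 296.
GH = (12, 7, 3), GX_1 = (9, 7, 4); a normal to γ is GH × GX_1 = (7, -21, 21).
Using G: γ has equation 7x - 21y + 21z = 301.
Solving the 3×3 linear system 3x - 3y + 5z = 55, -12x + 16y + 48z = 296, 7x - 21y + 21z = 301 (e.g. by elimination or Cramer's rule, determinant = 2968) gives (-2, -7, 8).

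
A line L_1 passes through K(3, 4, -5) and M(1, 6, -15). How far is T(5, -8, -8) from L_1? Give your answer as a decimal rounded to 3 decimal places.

A direction vector for L_1 is M − K = (-2, 2, -10).
Taking (3, 4, -5) on L_1 with direction v = (-2, 2, -10): w = T − (3, 4, -5) = (2, -12, -3), and w × v = (126, 26, -20).
Distance = |w × v| / |v| = √16952 / √108 ≈ 12.528.

12.528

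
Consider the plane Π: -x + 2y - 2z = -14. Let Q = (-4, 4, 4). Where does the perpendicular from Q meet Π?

(-2, 0, 8)

Foot = Q − λn with λ = (n·Q − d)/|n|² = (4 − (-14))/9 = 2.
Foot = (-4, 4, 4) − 2·(-1, 2, -2) = (-2, 0, 8).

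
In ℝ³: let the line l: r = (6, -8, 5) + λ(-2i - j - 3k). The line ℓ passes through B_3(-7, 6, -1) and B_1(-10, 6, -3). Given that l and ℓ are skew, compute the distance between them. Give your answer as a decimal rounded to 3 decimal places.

A direction vector for ℓ is B_1 − B_3 = (-3, 0, -2).
Common perpendicular direction n = (-2, -1, -3) × (-3, 0, -2) = (2, 5, -3).
With w = (-7, 6, -1) − (6, -8, 5) = (-13, 14, -6), w · n = 62.
Distance = |w · n| / |n| = |62| / √38 ≈ 10.058.

10.058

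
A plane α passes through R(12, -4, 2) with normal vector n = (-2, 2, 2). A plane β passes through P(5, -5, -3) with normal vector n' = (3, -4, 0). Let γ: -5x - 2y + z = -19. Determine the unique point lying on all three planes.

α: n·r = n·R gives -2x + 2y + 2z = -28.
β: n'·r = n'·P gives 3x - 4y = 35.
Solving the 3×3 linear system -2x + 2y + 2z = -28, 3x - 4y = 35, -5x - 2y + z = -19 (e.g. by elimination or Cramer's rule, determinant = -50) gives (5, -5, -4).

(5, -5, -4)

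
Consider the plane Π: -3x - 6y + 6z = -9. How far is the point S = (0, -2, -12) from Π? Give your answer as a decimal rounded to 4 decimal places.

n·S − d = (-3)·(0) + (-6)·(-2) + (6)·(-12) − (-9) = -51; |n| = √81.
Distance = |-51| / √81 = 51/√81 ≈ 5.6667.

5.6667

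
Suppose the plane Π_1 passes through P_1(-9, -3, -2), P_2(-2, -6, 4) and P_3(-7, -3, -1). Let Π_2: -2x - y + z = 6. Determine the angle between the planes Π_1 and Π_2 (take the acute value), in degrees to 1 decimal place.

P_1P_2 = (7, -3, 6), P_1P_3 = (2, 0, 1); a normal to Π_1 is P_1P_2 × P_1P_3 = (-3, 5, 6).
Using P_1: Π_1 has equation -3x + 5y + 6z = 0.
cos θ = |n₁·n₂| / (|n₁||n₂|) = |7| / (√70 · √6).
θ = arccos(0.34157) ≈ 70.0°.

70.0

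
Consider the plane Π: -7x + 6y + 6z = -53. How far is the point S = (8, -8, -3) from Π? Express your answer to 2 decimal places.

n·S − d = (-7)·(8) + (6)·(-8) + (6)·(-3) − (-53) = -69; |n| = √121.
Distance = |-69| / √121 = 69/√121 ≈ 6.27.

6.27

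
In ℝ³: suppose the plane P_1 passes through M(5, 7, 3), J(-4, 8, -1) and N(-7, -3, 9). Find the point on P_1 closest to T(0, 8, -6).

MJ = (-9, 1, -4), MN = (-12, -10, 6); a normal to P_1 is MJ × MN = (-34, 102, 102).
Using M: P_1 has equation -34x + 102y + 102z = 850.
Foot = T − λn with λ = (n·T − d)/|n|² = (204 − 850)/21964 = -1/34.
Foot = (0, 8, -6) − (-1/34)·(-34, 102, 102) = (-1, 11, -3).

(-1, 11, -3)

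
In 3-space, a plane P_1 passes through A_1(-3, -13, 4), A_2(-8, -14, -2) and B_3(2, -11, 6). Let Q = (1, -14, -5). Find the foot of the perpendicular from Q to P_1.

A_1A_2 = (-5, -1, -6), A_1B_3 = (5, 2, 2); a normal to P_1 is A_1A_2 × A_1B_3 = (10, -20, -5).
Using A_1: P_1 has equation 10x - 20y - 5z = 210.
Foot = Q − λn with λ = (n·Q − d)/|n|² = (315 − 210)/525 = 1/5.
Foot = (1, -14, -5) − (1/5)·(10, -20, -5) = (-1, -10, -4).

(-1, -10, -4)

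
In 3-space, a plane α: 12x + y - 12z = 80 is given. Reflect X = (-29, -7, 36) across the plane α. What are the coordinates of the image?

λ = (n·X − d)/|n|² = (-787 − 80)/289 = -3.
Reflection = X − 2λn = (-29, -7, 36) − (-6)·(12, 1, -12) = (43, -1, -36).

(43, -1, -36)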